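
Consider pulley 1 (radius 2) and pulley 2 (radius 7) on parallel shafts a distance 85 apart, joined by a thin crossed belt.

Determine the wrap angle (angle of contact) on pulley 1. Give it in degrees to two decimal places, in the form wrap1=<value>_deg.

wrap1=192.16_deg

crossed belt: β = asin((r1+r2)/C) = asin(9/85) = 6.0780°
wrap1 = wrap2 = π + 2β = 192.1560°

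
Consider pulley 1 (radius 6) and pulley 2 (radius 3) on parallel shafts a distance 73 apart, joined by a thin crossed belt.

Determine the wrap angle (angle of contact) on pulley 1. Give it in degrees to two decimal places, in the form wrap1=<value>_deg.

crossed belt: β = asin((r1+r2)/C) = asin(9/73) = 7.0819°
wrap1 = wrap2 = π + 2β = 194.1638°

wrap1=194.16_deg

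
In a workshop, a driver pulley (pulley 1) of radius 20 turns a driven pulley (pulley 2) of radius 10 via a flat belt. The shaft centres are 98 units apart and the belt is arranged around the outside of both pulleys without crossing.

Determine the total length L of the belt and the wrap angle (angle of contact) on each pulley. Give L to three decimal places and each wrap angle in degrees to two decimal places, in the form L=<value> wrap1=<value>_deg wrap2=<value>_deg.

L=291.269 wrap1=191.71_deg wrap2=168.29_deg

open belt: β = asin((r2−r1)/C) = asin(-10/98) = -5.8567°
wrap1 = π − 2β = 191.7134°
wrap2 = π + 2β = 168.2866°
tangent length = C·cosβ = 97.4885
L = r1·wrap1 + r2·wrap2 + 2·C·cosβ = 20·3.3460 + 10·2.9372 + 2·97.4885 = 291.2691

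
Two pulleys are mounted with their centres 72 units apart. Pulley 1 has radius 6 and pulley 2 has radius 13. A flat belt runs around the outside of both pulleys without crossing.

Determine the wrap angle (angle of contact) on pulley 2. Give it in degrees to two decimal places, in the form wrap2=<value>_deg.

open belt: β = asin((r2−r1)/C) = asin(7/72) = 5.5792°
wrap1 = π − 2β = 168.8415°
wrap2 = π + 2β = 191.1585°

wrap2=191.16_deg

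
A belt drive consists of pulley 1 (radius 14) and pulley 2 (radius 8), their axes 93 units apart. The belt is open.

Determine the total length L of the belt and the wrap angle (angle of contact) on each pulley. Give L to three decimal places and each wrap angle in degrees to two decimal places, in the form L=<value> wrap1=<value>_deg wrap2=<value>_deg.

open belt: β = asin((r2−r1)/C) = asin(-6/93) = -3.6991°
wrap1 = π − 2β = 187.3981°
wrap2 = π + 2β = 172.6019°
tangent length = C·cosβ = 92.8062
L = r1·wrap1 + r2·wrap2 + 2·C·cosβ = 14·3.2707 + 8·3.0125 + 2·92.8062 = 255.5023

L=255.502 wrap1=187.40_deg wrap2=172.60_deg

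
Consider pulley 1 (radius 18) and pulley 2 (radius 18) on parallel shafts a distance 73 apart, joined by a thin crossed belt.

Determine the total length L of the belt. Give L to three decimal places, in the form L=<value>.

L=277.240

crossed belt: β = asin((r1+r2)/C) = asin(36/73) = 29.5479°
wrap1 = wrap2 = π + 2β = 239.0958°
tangent length = C·cosβ = 63.5059
L = (r1+r2)·wrap + 2·C·cosβ = 36·4.1730 + 2·63.5059 = 277.2401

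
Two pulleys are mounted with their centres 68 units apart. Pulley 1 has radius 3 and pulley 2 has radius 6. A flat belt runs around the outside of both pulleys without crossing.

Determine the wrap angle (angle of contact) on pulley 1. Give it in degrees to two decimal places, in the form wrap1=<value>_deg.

wrap1=174.94_deg

open belt: β = asin((r2−r1)/C) = asin(3/68) = 2.5286°
wrap1 = π − 2β = 174.9428°
wrap2 = π + 2β = 185.0572°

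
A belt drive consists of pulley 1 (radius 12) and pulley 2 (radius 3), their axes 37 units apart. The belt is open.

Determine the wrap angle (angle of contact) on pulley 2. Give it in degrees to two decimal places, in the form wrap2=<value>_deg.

wrap2=151.84_deg

open belt: β = asin((r2−r1)/C) = asin(-9/37) = -14.0780°
wrap1 = π − 2β = 208.1561°
wrap2 = π + 2β = 151.8439°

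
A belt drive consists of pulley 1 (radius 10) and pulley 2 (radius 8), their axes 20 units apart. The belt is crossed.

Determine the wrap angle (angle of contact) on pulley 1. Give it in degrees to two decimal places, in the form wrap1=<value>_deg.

wrap1=308.32_deg

crossed belt: β = asin((r1+r2)/C) = asin(18/20) = 64.1581°
wrap1 = wrap2 = π + 2β = 308.3161°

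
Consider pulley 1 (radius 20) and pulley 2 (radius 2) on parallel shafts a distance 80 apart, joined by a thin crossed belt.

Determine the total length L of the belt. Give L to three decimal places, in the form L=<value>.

crossed belt: β = asin((r1+r2)/C) = asin(22/80) = 15.9620°
wrap1 = wrap2 = π + 2β = 211.9240°
tangent length = C·cosβ = 76.9155
L = (r1+r2)·wrap + 2·C·cosβ = 22·3.6988 + 2·76.9155 = 235.2041

L=235.204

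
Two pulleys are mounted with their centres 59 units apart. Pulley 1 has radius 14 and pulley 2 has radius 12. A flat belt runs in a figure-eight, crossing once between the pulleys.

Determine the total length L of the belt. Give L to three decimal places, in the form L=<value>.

crossed belt: β = asin((r1+r2)/C) = asin(26/59) = 26.1471°
wrap1 = wrap2 = π + 2β = 232.2943°
tangent length = C·cosβ = 52.9623
L = (r1+r2)·wrap + 2·C·cosβ = 26·4.0543 + 2·52.9623 = 211.3363

L=211.336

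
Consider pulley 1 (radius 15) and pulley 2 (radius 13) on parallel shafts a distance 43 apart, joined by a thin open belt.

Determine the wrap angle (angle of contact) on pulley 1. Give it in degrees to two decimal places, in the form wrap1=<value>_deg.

wrap1=185.33_deg

open belt: β = asin((r2−r1)/C) = asin(-2/43) = -2.6659°
wrap1 = π − 2β = 185.3318°
wrap2 = π + 2β = 174.6682°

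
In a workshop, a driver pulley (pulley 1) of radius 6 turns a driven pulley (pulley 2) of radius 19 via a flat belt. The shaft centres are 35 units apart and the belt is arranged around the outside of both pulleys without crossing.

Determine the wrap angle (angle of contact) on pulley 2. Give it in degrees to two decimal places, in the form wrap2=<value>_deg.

open belt: β = asin((r2−r1)/C) = asin(13/35) = 21.8037°
wrap1 = π − 2β = 136.3925°
wrap2 = π + 2β = 223.6075°

wrap2=223.61_deg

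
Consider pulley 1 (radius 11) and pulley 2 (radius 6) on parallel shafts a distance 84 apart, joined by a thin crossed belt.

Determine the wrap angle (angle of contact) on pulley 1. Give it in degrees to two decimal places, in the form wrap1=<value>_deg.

wrap1=203.35_deg

crossed belt: β = asin((r1+r2)/C) = asin(17/84) = 11.6762°
wrap1 = wrap2 = π + 2β = 203.3525°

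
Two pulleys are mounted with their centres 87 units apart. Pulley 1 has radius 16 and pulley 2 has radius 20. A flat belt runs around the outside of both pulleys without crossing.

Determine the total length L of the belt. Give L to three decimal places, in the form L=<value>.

open belt: β = asin((r2−r1)/C) = asin(4/87) = 2.6352°
wrap1 = π − 2β = 174.7296°
wrap2 = π + 2β = 185.2704°
tangent length = C·cosβ = 86.9080
L = r1·wrap1 + r2·wrap2 + 2·C·cosβ = 16·3.0496 + 20·3.2336 + 2·86.9080 = 287.2813

L=287.281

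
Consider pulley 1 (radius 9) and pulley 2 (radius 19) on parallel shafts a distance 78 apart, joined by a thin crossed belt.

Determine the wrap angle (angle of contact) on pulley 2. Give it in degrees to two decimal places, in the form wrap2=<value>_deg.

crossed belt: β = asin((r1+r2)/C) = asin(28/78) = 21.0372°
wrap1 = wrap2 = π + 2β = 222.0744°

wrap2=222.07_deg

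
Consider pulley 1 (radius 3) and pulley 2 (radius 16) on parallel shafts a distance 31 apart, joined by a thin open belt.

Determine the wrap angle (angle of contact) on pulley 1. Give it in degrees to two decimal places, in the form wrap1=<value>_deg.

wrap1=130.41_deg

open belt: β = asin((r2−r1)/C) = asin(13/31) = 24.7939°
wrap1 = π − 2β = 130.4123°
wrap2 = π + 2β = 229.5877°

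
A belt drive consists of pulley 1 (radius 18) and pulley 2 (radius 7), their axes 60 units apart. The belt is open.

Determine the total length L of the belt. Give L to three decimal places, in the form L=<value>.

open belt: β = asin((r2−r1)/C) = asin(-11/60) = -10.5640°
wrap1 = π − 2β = 201.1280°
wrap2 = π + 2β = 158.8720°
tangent length = C·cosβ = 58.9830
L = r1·wrap1 + r2·wrap2 + 2·C·cosβ = 18·3.5103 + 7·2.7728 + 2·58.9830 = 200.5622

L=200.562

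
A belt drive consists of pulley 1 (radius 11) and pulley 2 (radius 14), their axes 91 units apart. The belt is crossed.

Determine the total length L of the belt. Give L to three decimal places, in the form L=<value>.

crossed belt: β = asin((r1+r2)/C) = asin(25/91) = 15.9456°
wrap1 = wrap2 = π + 2β = 211.8913°
tangent length = C·cosβ = 87.4986
L = (r1+r2)·wrap + 2·C·cosβ = 25·3.6982 + 2·87.4986 = 267.4522

L=267.452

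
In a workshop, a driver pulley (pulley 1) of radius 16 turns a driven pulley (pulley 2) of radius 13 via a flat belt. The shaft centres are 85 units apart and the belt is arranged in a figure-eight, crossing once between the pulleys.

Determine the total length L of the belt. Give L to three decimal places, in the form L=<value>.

crossed belt: β = asin((r1+r2)/C) = asin(29/85) = 19.9486°
wrap1 = wrap2 = π + 2β = 219.8971°
tangent length = C·cosβ = 79.8999
L = (r1+r2)·wrap + 2·C·cosβ = 29·3.8379 + 2·79.8999 = 271.0998

L=271.100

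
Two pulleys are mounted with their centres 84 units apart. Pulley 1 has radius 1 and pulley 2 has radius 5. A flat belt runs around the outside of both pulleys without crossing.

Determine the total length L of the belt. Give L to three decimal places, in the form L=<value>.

L=187.040

open belt: β = asin((r2−r1)/C) = asin(4/84) = 2.7294°
wrap1 = π − 2β = 174.5412°
wrap2 = π + 2β = 185.4588°
tangent length = C·cosβ = 83.9047
L = r1·wrap1 + r2·wrap2 + 2·C·cosβ = 1·3.0463 + 5·3.2369 + 2·83.9047 = 187.0401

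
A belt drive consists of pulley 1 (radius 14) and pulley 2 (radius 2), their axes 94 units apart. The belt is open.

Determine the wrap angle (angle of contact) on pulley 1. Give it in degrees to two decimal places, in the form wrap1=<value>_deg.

open belt: β = asin((r2−r1)/C) = asin(-12/94) = -7.3344°
wrap1 = π − 2β = 194.6687°
wrap2 = π + 2β = 165.3313°

wrap1=194.67_deg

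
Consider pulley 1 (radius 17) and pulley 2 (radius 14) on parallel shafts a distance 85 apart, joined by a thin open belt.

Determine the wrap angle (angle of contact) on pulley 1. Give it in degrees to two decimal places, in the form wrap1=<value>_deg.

wrap1=184.05_deg

open belt: β = asin((r2−r1)/C) = asin(-3/85) = -2.0226°
wrap1 = π − 2β = 184.0452°
wrap2 = π + 2β = 175.9548°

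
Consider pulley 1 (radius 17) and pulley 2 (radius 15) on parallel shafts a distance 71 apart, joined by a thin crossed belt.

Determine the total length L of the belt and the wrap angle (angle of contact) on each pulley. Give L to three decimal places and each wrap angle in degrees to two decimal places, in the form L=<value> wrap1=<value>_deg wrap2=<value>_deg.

L=257.214 wrap1=233.58_deg wrap2=233.58_deg

crossed belt: β = asin((r1+r2)/C) = asin(32/71) = 26.7889°
wrap1 = wrap2 = π + 2β = 233.5778°
tangent length = C·cosβ = 63.3798
L = (r1+r2)·wrap + 2·C·cosβ = 32·4.0767 + 2·63.3798 = 257.2140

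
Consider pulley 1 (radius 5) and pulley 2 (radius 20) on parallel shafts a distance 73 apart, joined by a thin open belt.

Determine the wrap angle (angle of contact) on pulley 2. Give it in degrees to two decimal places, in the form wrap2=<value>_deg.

open belt: β = asin((r2−r1)/C) = asin(15/73) = 11.8576°
wrap1 = π − 2β = 156.2849°
wrap2 = π + 2β = 203.7151°

wrap2=203.72_deg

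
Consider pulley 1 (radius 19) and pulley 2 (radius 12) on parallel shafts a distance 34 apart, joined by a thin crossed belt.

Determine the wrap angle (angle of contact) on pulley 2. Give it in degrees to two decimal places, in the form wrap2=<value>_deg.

crossed belt: β = asin((r1+r2)/C) = asin(31/34) = 65.7504°
wrap1 = wrap2 = π + 2β = 311.5007°

wrap2=311.50_deg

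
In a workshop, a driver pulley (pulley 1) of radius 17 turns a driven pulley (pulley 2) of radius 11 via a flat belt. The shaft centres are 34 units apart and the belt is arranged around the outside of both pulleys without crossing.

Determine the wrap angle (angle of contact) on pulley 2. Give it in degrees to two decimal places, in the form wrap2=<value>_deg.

open belt: β = asin((r2−r1)/C) = asin(-6/34) = -10.1642°
wrap1 = π − 2β = 200.3285°
wrap2 = π + 2β = 159.6715°

wrap2=159.67_deg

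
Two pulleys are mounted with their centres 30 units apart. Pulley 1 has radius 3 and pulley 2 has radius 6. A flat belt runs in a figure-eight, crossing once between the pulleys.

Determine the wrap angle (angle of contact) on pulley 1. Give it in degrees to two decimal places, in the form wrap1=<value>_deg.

wrap1=214.92_deg

crossed belt: β = asin((r1+r2)/C) = asin(9/30) = 17.4576°
wrap1 = wrap2 = π + 2β = 214.9152°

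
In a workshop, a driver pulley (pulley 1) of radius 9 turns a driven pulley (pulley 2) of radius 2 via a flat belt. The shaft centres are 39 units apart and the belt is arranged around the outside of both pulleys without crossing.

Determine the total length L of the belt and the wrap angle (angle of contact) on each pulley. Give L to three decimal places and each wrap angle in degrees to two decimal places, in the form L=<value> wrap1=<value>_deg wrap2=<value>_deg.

open belt: β = asin((r2−r1)/C) = asin(-7/39) = -10.3399°
wrap1 = π − 2β = 200.6798°
wrap2 = π + 2β = 159.3202°
tangent length = C·cosβ = 38.3667
L = r1·wrap1 + r2·wrap2 + 2·C·cosβ = 9·3.5025 + 2·2.7807 + 2·38.3667 = 113.8173

L=113.817 wrap1=200.68_deg wrap2=159.32_deg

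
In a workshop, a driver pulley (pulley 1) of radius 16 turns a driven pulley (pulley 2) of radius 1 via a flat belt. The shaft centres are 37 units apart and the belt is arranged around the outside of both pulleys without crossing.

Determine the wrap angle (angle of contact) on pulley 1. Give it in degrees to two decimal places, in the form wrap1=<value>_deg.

open belt: β = asin((r2−r1)/C) = asin(-15/37) = -23.9165°
wrap1 = π − 2β = 227.8331°
wrap2 = π + 2β = 132.1669°

wrap1=227.83_deg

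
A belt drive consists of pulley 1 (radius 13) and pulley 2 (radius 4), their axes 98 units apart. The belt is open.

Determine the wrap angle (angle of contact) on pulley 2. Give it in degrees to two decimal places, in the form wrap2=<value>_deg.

open belt: β = asin((r2−r1)/C) = asin(-9/98) = -5.2693°
wrap1 = π − 2β = 190.5386°
wrap2 = π + 2β = 169.4614°

wrap2=169.46_deg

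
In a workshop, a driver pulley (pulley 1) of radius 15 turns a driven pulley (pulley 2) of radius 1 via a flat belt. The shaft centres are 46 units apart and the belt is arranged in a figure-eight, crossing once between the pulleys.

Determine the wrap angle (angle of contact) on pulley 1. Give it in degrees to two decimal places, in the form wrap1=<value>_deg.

wrap1=220.71_deg

crossed belt: β = asin((r1+r2)/C) = asin(16/46) = 20.3544°
wrap1 = wrap2 = π + 2β = 220.7088°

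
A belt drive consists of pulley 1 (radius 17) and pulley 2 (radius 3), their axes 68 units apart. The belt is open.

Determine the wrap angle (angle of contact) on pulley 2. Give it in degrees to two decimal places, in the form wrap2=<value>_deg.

open belt: β = asin((r2−r1)/C) = asin(-14/68) = -11.8812°
wrap1 = π − 2β = 203.7623°
wrap2 = π + 2β = 156.2377°

wrap2=156.24_deg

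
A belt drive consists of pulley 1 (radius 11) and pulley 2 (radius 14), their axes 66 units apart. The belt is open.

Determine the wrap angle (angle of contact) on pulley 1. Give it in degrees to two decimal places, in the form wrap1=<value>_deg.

open belt: β = asin((r2−r1)/C) = asin(3/66) = 2.6053°
wrap1 = π − 2β = 174.7895°
wrap2 = π + 2β = 185.2105°

wrap1=174.79_deg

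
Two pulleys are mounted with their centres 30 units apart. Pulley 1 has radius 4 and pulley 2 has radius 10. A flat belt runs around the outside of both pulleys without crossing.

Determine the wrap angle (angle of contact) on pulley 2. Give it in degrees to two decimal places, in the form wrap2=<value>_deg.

open belt: β = asin((r2−r1)/C) = asin(6/30) = 11.5370°
wrap1 = π − 2β = 156.9261°
wrap2 = π + 2β = 203.0739°

wrap2=203.07_deg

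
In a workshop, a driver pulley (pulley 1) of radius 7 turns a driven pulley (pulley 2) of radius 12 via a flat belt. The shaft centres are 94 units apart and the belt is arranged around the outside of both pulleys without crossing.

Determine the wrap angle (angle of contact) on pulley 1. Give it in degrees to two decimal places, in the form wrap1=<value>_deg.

open belt: β = asin((r2−r1)/C) = asin(5/94) = 3.0491°
wrap1 = π − 2β = 173.9018°
wrap2 = π + 2β = 186.0982°

wrap1=173.90_deg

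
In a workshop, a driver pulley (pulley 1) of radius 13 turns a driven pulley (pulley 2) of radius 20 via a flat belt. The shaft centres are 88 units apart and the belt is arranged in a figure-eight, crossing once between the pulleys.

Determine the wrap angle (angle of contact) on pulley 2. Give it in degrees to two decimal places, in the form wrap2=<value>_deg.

crossed belt: β = asin((r1+r2)/C) = asin(33/88) = 22.0243°
wrap1 = wrap2 = π + 2β = 224.0486°

wrap2=224.05_deg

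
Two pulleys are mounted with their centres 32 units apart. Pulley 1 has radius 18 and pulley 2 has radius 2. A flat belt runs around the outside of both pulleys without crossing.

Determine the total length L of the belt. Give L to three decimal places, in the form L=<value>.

open belt: β = asin((r2−r1)/C) = asin(-16/32) = -30.0000°
wrap1 = π − 2β = 240.0000°
wrap2 = π + 2β = 120.0000°
tangent length = C·cosβ = 27.7128
L = r1·wrap1 + r2·wrap2 + 2·C·cosβ = 18·4.1888 + 2·2.0944 + 2·27.7128 = 135.0126

L=135.013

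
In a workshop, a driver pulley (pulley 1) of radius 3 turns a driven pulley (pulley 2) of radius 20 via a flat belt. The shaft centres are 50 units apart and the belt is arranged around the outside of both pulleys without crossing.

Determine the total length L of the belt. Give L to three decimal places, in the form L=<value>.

L=178.094

open belt: β = asin((r2−r1)/C) = asin(17/50) = 19.8769°
wrap1 = π − 2β = 140.2463°
wrap2 = π + 2β = 219.7537°
tangent length = C·cosβ = 47.0213
L = r1·wrap1 + r2·wrap2 + 2·C·cosβ = 3·2.4478 + 20·3.8354 + 2·47.0213 = 178.0943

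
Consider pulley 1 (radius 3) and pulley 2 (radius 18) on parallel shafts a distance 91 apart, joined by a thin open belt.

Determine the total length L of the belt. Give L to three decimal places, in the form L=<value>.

open belt: β = asin((r2−r1)/C) = asin(15/91) = 9.4877°
wrap1 = π − 2β = 161.0247°
wrap2 = π + 2β = 198.9753°
tangent length = C·cosβ = 89.7552
L = r1·wrap1 + r2·wrap2 + 2·C·cosβ = 3·2.8104 + 18·3.4728 + 2·89.7552 = 250.4516

L=250.452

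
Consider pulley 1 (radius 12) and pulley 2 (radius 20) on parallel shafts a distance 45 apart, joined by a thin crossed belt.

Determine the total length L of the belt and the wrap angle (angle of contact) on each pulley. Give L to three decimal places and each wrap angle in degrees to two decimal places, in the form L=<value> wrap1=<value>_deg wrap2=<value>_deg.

crossed belt: β = asin((r1+r2)/C) = asin(32/45) = 45.3254°
wrap1 = wrap2 = π + 2β = 270.6508°
tangent length = C·cosβ = 31.6386
L = (r1+r2)·wrap + 2·C·cosβ = 32·4.7237 + 2·31.6386 = 214.4371

L=214.437 wrap1=270.65_deg wrap2=270.65_deg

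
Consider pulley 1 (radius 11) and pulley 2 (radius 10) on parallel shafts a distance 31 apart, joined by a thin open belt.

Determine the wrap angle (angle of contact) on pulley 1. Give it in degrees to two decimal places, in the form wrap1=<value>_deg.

open belt: β = asin((r2−r1)/C) = asin(-1/31) = -1.8486°
wrap1 = π − 2β = 183.6971°
wrap2 = π + 2β = 176.3029°

wrap1=183.70_deg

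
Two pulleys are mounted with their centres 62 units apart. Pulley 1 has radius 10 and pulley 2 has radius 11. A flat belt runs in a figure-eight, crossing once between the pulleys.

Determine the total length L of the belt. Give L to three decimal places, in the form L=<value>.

crossed belt: β = asin((r1+r2)/C) = asin(21/62) = 19.7983°
wrap1 = wrap2 = π + 2β = 219.5966°
tangent length = C·cosβ = 58.3352
L = (r1+r2)·wrap + 2·C·cosβ = 21·3.8327 + 2·58.3352 = 197.1568

L=197.157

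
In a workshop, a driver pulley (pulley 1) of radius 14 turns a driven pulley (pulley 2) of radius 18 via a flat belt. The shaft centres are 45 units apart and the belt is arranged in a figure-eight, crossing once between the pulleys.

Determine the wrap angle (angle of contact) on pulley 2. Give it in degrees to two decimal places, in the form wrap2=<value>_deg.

crossed belt: β = asin((r1+r2)/C) = asin(32/45) = 45.3254°
wrap1 = wrap2 = π + 2β = 270.6508°

wrap2=270.65_deg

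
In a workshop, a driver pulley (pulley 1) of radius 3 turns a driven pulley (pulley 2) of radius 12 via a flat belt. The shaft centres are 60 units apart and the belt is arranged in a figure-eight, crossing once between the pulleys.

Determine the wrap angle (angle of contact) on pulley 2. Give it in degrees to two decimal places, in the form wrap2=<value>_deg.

wrap2=208.96_deg

crossed belt: β = asin((r1+r2)/C) = asin(15/60) = 14.4775°
wrap1 = wrap2 = π + 2β = 208.9550°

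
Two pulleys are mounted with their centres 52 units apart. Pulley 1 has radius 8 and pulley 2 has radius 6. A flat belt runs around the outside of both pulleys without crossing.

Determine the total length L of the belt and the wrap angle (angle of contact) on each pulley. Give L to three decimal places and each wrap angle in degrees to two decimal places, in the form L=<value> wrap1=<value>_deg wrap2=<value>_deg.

L=148.059 wrap1=184.41_deg wrap2=175.59_deg

open belt: β = asin((r2−r1)/C) = asin(-2/52) = -2.2042°
wrap1 = π − 2β = 184.4085°
wrap2 = π + 2β = 175.5915°
tangent length = C·cosβ = 51.9615
L = r1·wrap1 + r2·wrap2 + 2·C·cosβ = 8·3.2185 + 6·3.0647 + 2·51.9615 = 148.0592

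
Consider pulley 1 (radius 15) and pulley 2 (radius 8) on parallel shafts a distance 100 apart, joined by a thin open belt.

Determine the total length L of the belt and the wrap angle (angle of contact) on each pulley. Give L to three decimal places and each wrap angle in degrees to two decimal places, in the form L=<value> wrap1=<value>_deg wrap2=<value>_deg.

L=272.747 wrap1=188.03_deg wrap2=171.97_deg

open belt: β = asin((r2−r1)/C) = asin(-7/100) = -4.0140°
wrap1 = π − 2β = 188.0280°
wrap2 = π + 2β = 171.9720°
tangent length = C·cosβ = 99.7547
L = r1·wrap1 + r2·wrap2 + 2·C·cosβ = 15·3.2817 + 8·3.0015 + 2·99.7547 = 272.7468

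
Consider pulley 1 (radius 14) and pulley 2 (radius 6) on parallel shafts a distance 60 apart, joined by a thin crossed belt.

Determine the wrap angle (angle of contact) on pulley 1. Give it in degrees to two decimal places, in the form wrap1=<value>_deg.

crossed belt: β = asin((r1+r2)/C) = asin(20/60) = 19.4712°
wrap1 = wrap2 = π + 2β = 218.9424°

wrap1=218.94_deg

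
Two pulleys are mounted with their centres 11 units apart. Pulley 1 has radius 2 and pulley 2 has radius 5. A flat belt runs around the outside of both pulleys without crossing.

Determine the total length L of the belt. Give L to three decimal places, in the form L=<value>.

open belt: β = asin((r2−r1)/C) = asin(3/11) = 15.8266°
wrap1 = π − 2β = 148.3468°
wrap2 = π + 2β = 211.6532°
tangent length = C·cosβ = 10.5830
L = r1·wrap1 + r2·wrap2 + 2·C·cosβ = 2·2.5891 + 5·3.6940 + 2·10.5830 = 44.8145

L=44.815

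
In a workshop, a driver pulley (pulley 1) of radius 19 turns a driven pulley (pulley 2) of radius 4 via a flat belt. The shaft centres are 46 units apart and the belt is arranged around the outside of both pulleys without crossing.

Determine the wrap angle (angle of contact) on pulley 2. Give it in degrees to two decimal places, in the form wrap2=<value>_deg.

open belt: β = asin((r2−r1)/C) = asin(-15/46) = -19.0314°
wrap1 = π − 2β = 218.0629°
wrap2 = π + 2β = 141.9371°

wrap2=141.94_deg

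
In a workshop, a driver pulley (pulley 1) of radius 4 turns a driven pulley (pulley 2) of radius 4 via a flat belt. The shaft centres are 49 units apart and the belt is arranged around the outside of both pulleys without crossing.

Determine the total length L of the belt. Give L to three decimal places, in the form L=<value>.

open belt: β = asin((r2−r1)/C) = asin(0/49) = 0.0000°
wrap1 = π − 2β = 180.0000°
wrap2 = π + 2β = 180.0000°
tangent length = C·cosβ = 49.0000
L = r1·wrap1 + r2·wrap2 + 2·C·cosβ = 4·3.1416 + 4·3.1416 + 2·49.0000 = 123.1327

L=123.133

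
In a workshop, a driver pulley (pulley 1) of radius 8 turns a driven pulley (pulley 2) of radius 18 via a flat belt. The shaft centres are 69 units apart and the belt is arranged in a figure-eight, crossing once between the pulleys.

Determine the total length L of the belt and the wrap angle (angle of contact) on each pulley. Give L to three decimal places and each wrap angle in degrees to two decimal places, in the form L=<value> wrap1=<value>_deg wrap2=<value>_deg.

L=229.600 wrap1=224.27_deg wrap2=224.27_deg

crossed belt: β = asin((r1+r2)/C) = asin(26/69) = 22.1363°
wrap1 = wrap2 = π + 2β = 224.2726°
tangent length = C·cosβ = 63.9140
L = (r1+r2)·wrap + 2·C·cosβ = 26·3.9143 + 2·63.9140 = 229.5997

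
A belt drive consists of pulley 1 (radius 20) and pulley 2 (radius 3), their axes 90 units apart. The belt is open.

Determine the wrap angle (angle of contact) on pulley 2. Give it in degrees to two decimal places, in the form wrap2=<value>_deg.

open belt: β = asin((r2−r1)/C) = asin(-17/90) = -10.8879°
wrap1 = π − 2β = 201.7759°
wrap2 = π + 2β = 158.2241°

wrap2=158.22_deg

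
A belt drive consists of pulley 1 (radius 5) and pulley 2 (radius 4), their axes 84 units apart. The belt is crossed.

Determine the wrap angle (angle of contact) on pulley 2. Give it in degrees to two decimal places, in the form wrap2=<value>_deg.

crossed belt: β = asin((r1+r2)/C) = asin(9/84) = 6.1506°
wrap1 = wrap2 = π + 2β = 192.3013°

wrap2=192.30_deg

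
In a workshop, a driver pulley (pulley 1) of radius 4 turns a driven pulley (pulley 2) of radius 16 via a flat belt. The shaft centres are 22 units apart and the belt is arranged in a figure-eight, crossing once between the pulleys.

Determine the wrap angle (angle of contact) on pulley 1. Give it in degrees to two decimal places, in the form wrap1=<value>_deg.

wrap1=310.76_deg

crossed belt: β = asin((r1+r2)/C) = asin(20/22) = 65.3800°
wrap1 = wrap2 = π + 2β = 310.7600°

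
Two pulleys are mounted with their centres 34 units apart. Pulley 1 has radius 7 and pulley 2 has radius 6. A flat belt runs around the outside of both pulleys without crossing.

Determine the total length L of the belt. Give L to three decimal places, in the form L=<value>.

L=108.870

open belt: β = asin((r2−r1)/C) = asin(-1/34) = -1.6854°
wrap1 = π − 2β = 183.3708°
wrap2 = π + 2β = 176.6292°
tangent length = C·cosβ = 33.9853
L = r1·wrap1 + r2·wrap2 + 2·C·cosβ = 7·3.2004 + 6·3.0828 + 2·33.9853 = 108.8701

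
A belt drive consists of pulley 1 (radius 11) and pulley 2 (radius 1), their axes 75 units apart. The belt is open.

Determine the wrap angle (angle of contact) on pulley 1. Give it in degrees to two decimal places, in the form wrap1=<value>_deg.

wrap1=195.32_deg

open belt: β = asin((r2−r1)/C) = asin(-10/75) = -7.6623°
wrap1 = π − 2β = 195.3245°
wrap2 = π + 2β = 164.6755°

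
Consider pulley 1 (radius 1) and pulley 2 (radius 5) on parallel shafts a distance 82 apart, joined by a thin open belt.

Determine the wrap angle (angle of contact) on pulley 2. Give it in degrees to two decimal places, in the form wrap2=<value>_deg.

open belt: β = asin((r2−r1)/C) = asin(4/82) = 2.7960°
wrap1 = π − 2β = 174.4079°
wrap2 = π + 2β = 185.5921°

wrap2=185.59_deg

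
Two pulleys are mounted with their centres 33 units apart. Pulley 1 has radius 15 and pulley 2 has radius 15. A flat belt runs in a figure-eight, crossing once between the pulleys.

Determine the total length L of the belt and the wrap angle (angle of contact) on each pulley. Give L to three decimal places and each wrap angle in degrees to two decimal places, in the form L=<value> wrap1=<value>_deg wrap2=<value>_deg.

L=190.209 wrap1=310.76_deg wrap2=310.76_deg

crossed belt: β = asin((r1+r2)/C) = asin(30/33) = 65.3800°
wrap1 = wrap2 = π + 2β = 310.7600°
tangent length = C·cosβ = 13.7477
L = (r1+r2)·wrap + 2·C·cosβ = 30·5.4238 + 2·13.7477 = 190.2090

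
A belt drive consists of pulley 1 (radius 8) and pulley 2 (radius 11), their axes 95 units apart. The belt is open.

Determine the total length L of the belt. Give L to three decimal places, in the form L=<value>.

L=249.785

open belt: β = asin((r2−r1)/C) = asin(3/95) = 1.8096°
wrap1 = π − 2β = 176.3807°
wrap2 = π + 2β = 183.6193°
tangent length = C·cosβ = 94.9526
L = r1·wrap1 + r2·wrap2 + 2·C·cosβ = 8·3.0784 + 11·3.2048 + 2·94.9526 = 249.7850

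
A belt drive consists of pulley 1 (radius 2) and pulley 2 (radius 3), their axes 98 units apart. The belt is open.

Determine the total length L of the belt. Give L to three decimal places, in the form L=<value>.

L=211.718

open belt: β = asin((r2−r1)/C) = asin(1/98) = 0.5847°
wrap1 = π − 2β = 178.8307°
wrap2 = π + 2β = 181.1693°
tangent length = C·cosβ = 97.9949
L = r1·wrap1 + r2·wrap2 + 2·C·cosβ = 2·3.1212 + 3·3.1620 + 2·97.9949 = 211.7182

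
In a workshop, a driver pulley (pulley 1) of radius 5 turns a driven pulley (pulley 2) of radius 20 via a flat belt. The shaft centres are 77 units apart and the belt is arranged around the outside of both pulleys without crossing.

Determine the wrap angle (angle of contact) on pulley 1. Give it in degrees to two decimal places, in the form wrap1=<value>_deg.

wrap1=157.53_deg

open belt: β = asin((r2−r1)/C) = asin(15/77) = 11.2333°
wrap1 = π − 2β = 157.5333°
wrap2 = π + 2β = 202.4667°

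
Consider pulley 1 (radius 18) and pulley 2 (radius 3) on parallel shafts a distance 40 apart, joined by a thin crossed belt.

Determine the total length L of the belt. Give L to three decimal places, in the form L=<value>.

L=157.276

crossed belt: β = asin((r1+r2)/C) = asin(21/40) = 31.6682°
wrap1 = wrap2 = π + 2β = 243.3365°
tangent length = C·cosβ = 34.0441
L = (r1+r2)·wrap + 2·C·cosβ = 21·4.2470 + 2·34.0441 = 157.2757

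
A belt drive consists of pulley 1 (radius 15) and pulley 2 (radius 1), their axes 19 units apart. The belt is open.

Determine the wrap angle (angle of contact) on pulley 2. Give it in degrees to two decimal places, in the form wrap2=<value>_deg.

open belt: β = asin((r2−r1)/C) = asin(-14/19) = -47.4631°
wrap1 = π − 2β = 274.9262°
wrap2 = π + 2β = 85.0738°

wrap2=85.07_deg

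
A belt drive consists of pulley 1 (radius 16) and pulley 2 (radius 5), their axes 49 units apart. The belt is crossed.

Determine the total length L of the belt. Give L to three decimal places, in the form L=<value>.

crossed belt: β = asin((r1+r2)/C) = asin(21/49) = 25.3769°
wrap1 = wrap2 = π + 2β = 230.7539°
tangent length = C·cosβ = 44.2719
L = (r1+r2)·wrap + 2·C·cosβ = 21·4.0274 + 2·44.2719 = 173.1195

L=173.119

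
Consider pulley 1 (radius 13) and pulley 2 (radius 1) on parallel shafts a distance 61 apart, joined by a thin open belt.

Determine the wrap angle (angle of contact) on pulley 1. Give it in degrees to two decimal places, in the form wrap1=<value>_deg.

wrap1=202.69_deg

open belt: β = asin((r2−r1)/C) = asin(-12/61) = -11.3453°
wrap1 = π − 2β = 202.6906°
wrap2 = π + 2β = 157.3094°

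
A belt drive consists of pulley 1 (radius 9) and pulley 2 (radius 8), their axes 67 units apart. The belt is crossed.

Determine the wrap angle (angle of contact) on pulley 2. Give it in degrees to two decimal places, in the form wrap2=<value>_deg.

wrap2=209.40_deg

crossed belt: β = asin((r1+r2)/C) = asin(17/67) = 14.6984°
wrap1 = wrap2 = π + 2β = 209.3968°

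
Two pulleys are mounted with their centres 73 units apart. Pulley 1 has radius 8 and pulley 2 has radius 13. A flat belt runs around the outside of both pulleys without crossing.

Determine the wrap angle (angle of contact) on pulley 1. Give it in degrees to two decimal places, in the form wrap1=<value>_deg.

wrap1=172.15_deg

open belt: β = asin((r2−r1)/C) = asin(5/73) = 3.9274°
wrap1 = π − 2β = 172.1451°
wrap2 = π + 2β = 187.8549°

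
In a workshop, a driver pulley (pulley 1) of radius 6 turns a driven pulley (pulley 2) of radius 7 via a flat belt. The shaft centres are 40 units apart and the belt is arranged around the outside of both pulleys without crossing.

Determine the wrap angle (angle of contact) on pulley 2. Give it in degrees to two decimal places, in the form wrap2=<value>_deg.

open belt: β = asin((r2−r1)/C) = asin(1/40) = 1.4325°
wrap1 = π − 2β = 177.1349°
wrap2 = π + 2β = 182.8651°

wrap2=182.87_deg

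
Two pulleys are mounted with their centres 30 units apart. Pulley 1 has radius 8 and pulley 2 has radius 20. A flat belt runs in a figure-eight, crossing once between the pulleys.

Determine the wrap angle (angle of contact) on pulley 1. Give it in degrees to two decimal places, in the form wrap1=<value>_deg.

wrap1=317.92_deg

crossed belt: β = asin((r1+r2)/C) = asin(28/30) = 68.9605°
wrap1 = wrap2 = π + 2β = 317.9211°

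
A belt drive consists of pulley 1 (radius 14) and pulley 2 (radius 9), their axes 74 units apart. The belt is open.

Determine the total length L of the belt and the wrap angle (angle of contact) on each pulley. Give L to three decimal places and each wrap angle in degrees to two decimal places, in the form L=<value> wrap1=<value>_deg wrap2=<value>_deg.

L=220.595 wrap1=187.75_deg wrap2=172.25_deg

open belt: β = asin((r2−r1)/C) = asin(-5/74) = -3.8743°
wrap1 = π − 2β = 187.7486°
wrap2 = π + 2β = 172.2514°
tangent length = C·cosβ = 73.8309
L = r1·wrap1 + r2·wrap2 + 2·C·cosβ = 14·3.2768 + 9·3.0064 + 2·73.8309 = 220.5946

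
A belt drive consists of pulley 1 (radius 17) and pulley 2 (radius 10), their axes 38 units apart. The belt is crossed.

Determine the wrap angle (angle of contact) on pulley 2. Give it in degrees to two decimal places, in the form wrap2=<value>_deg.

crossed belt: β = asin((r1+r2)/C) = asin(27/38) = 45.2778°
wrap1 = wrap2 = π + 2β = 270.5555°

wrap2=270.56_deg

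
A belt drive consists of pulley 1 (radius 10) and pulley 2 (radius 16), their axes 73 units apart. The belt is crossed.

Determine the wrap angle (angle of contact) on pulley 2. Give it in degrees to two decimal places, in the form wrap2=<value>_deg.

crossed belt: β = asin((r1+r2)/C) = asin(26/73) = 20.8648°
wrap1 = wrap2 = π + 2β = 221.7296°

wrap2=221.73_deg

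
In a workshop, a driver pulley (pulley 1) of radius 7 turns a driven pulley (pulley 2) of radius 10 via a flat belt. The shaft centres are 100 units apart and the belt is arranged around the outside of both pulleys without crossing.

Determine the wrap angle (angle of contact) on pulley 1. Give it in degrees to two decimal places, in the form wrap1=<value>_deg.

open belt: β = asin((r2−r1)/C) = asin(3/100) = 1.7191°
wrap1 = π − 2β = 176.5617°
wrap2 = π + 2β = 183.4383°

wrap1=176.56_deg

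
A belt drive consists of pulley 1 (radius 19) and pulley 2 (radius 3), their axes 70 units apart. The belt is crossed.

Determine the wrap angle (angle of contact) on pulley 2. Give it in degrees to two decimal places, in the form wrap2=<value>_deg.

crossed belt: β = asin((r1+r2)/C) = asin(22/70) = 18.3177°
wrap1 = wrap2 = π + 2β = 216.6354°

wrap2=216.64_deg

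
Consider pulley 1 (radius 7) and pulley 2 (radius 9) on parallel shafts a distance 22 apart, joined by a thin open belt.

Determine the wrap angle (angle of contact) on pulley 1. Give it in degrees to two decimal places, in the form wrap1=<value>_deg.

wrap1=169.57_deg

open belt: β = asin((r2−r1)/C) = asin(2/22) = 5.2159°
wrap1 = π − 2β = 169.5682°
wrap2 = π + 2β = 190.4318°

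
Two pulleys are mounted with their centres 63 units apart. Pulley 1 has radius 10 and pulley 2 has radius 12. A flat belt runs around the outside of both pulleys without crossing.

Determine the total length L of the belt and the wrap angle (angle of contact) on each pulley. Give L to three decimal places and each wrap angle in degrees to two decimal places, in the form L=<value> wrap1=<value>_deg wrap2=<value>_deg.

L=195.179 wrap1=176.36_deg wrap2=183.64_deg

open belt: β = asin((r2−r1)/C) = asin(2/63) = 1.8192°
wrap1 = π − 2β = 176.3616°
wrap2 = π + 2β = 183.6384°
tangent length = C·cosβ = 62.9682
L = r1·wrap1 + r2·wrap2 + 2·C·cosβ = 10·3.0781 + 12·3.2051 + 2·62.9682 = 195.1785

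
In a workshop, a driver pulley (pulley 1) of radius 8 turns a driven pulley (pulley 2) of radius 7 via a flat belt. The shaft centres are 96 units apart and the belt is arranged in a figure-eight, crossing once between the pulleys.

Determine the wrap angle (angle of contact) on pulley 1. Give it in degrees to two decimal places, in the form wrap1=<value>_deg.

crossed belt: β = asin((r1+r2)/C) = asin(15/96) = 8.9893°
wrap1 = wrap2 = π + 2β = 197.9786°

wrap1=197.98_deg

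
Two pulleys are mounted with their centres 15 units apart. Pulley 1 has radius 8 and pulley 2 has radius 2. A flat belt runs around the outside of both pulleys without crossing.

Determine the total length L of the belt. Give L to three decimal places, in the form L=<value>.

L=63.850

open belt: β = asin((r2−r1)/C) = asin(-6/15) = -23.5782°
wrap1 = π − 2β = 227.1564°
wrap2 = π + 2β = 132.8436°
tangent length = C·cosβ = 13.7477
L = r1·wrap1 + r2·wrap2 + 2·C·cosβ = 8·3.9646 + 2·2.3186 + 2·13.7477 = 63.8496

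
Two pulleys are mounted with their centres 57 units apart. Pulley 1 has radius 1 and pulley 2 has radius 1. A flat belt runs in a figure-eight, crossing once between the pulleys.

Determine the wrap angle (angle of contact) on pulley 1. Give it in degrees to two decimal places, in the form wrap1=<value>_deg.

wrap1=184.02_deg

crossed belt: β = asin((r1+r2)/C) = asin(2/57) = 2.0108°
wrap1 = wrap2 = π + 2β = 184.0216°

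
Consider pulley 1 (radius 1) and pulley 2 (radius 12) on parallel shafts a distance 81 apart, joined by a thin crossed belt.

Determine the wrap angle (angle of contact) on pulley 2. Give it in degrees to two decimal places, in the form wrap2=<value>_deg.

crossed belt: β = asin((r1+r2)/C) = asin(13/81) = 9.2356°
wrap1 = wrap2 = π + 2β = 198.4711°

wrap2=198.47_deg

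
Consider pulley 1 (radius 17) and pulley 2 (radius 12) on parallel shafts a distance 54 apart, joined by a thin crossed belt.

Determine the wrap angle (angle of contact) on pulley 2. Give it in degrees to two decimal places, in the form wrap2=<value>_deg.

wrap2=244.96_deg

crossed belt: β = asin((r1+r2)/C) = asin(29/54) = 32.4822°
wrap1 = wrap2 = π + 2β = 244.9643°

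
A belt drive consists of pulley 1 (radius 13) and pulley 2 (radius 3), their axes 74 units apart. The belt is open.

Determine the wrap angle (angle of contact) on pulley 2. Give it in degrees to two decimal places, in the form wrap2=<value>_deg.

open belt: β = asin((r2−r1)/C) = asin(-10/74) = -7.7664°
wrap1 = π − 2β = 195.5329°
wrap2 = π + 2β = 164.4671°

wrap2=164.47_deg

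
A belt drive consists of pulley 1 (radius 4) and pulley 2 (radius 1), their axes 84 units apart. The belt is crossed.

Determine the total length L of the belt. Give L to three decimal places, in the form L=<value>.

crossed belt: β = asin((r1+r2)/C) = asin(5/84) = 3.4125°
wrap1 = wrap2 = π + 2β = 186.8250°
tangent length = C·cosβ = 83.8511
L = (r1+r2)·wrap + 2·C·cosβ = 5·3.2607 + 2·83.8511 = 184.0057

L=184.006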